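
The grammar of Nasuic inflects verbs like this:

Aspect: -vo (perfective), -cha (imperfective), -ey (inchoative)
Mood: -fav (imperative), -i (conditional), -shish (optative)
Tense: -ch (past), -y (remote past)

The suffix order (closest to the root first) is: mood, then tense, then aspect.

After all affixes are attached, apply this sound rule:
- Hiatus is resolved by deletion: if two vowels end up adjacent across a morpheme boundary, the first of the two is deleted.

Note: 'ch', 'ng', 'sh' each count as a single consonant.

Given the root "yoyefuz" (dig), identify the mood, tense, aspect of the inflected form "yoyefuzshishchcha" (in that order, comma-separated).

optative, past, imperfective

Segment: yoyefuz-shish-ch-cha.
mood: -shish → optative.
tense: -ch → past.
aspect: -cha → imperfective.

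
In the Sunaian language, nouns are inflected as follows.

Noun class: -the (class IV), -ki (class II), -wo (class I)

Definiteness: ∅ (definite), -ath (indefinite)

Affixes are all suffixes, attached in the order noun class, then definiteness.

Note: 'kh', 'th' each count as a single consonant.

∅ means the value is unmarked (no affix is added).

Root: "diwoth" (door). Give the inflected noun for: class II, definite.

Attach noun class class II -ki → diwothki.
definiteness = definite: zero marking, form stays diwothki.

diwothki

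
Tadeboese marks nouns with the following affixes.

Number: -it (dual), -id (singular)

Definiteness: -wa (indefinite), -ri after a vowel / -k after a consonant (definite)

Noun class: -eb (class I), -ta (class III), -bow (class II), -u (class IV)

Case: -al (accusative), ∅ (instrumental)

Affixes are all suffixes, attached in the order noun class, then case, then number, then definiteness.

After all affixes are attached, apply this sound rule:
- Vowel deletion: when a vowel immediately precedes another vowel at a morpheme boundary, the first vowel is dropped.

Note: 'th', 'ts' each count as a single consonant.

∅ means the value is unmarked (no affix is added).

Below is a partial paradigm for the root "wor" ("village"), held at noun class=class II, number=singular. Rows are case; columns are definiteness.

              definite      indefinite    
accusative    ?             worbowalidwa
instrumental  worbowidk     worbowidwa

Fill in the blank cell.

worbowalidk

Attach noun class class II -bow → worbow.
Attach case accusative -al → worbowal.
Attach number singular -id → worbowalid.
Attach definiteness definite -k (after consonant 'd') → worbowalidk.
Vowel deletion: no change.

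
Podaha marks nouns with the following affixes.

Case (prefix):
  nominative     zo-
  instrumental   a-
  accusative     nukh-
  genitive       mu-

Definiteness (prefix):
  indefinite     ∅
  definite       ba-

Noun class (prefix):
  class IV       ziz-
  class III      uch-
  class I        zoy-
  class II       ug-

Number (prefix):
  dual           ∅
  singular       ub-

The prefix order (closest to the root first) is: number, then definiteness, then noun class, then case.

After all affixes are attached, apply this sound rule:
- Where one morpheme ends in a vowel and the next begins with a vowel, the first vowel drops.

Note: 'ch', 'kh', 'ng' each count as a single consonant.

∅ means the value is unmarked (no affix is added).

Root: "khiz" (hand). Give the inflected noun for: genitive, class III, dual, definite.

number = dual: zero marking, form stays khiz.
Attach definiteness definite ba- → bakhiz.
Attach noun class class III uch- → uchbakhiz.
Attach case genitive mu- → muuchbakhiz.
Apply vowel deletion: muuchbakhiz → muchbakhiz.

muchbakhiz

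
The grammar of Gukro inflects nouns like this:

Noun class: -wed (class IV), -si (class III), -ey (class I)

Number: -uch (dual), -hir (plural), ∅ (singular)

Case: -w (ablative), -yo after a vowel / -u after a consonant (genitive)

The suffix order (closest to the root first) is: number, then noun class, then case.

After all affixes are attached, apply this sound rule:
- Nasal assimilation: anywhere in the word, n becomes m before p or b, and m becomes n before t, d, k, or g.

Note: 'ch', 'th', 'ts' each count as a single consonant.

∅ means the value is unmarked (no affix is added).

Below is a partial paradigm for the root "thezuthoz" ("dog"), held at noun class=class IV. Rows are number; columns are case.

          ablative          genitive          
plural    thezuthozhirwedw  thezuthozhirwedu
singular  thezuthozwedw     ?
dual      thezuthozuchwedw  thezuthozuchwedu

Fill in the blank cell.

number = singular: zero marking, form stays thezuthoz.
Attach noun class class IV -wed → thezuthozwed.
Attach case genitive -u (after consonant 'd') → thezuthozwedu.
Nasal assimilation: no change.

thezuthozwedu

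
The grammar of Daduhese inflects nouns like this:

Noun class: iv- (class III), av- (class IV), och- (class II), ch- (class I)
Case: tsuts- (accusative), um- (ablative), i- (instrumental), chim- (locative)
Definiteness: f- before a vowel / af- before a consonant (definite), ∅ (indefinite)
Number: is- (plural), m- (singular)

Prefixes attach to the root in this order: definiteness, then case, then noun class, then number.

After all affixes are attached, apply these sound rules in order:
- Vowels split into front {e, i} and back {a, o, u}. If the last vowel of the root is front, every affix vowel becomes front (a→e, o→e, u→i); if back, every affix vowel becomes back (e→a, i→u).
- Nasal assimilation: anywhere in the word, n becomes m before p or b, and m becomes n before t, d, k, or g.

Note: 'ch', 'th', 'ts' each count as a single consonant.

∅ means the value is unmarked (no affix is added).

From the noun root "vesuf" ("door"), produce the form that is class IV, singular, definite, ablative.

mavumafvesuf

Attach definiteness definite af- (before consonant 'v') → afvesuf.
Attach case ablative um- → umafvesuf.
Attach noun class class IV av- → avumafvesuf.
Attach number singular m- → mavumafvesuf.
Vowel harmony: no change.
Nasal assimilation: no change.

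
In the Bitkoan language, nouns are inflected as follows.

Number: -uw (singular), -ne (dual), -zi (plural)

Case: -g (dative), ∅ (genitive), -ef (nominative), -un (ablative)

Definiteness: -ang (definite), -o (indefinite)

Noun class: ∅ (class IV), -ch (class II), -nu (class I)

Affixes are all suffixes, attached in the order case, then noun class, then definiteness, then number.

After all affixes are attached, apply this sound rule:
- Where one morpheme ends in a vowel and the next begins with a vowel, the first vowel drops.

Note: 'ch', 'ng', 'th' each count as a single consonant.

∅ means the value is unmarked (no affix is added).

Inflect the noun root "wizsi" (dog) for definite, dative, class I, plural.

Attach case dative -g → wizsig.
Attach noun class class I -nu → wizsignu.
Attach definiteness definite -ang → wizsignuang.
Attach number plural -zi → wizsignuangzi.
Apply vowel deletion: wizsignuangzi → wizsignangzi.

wizsignangzi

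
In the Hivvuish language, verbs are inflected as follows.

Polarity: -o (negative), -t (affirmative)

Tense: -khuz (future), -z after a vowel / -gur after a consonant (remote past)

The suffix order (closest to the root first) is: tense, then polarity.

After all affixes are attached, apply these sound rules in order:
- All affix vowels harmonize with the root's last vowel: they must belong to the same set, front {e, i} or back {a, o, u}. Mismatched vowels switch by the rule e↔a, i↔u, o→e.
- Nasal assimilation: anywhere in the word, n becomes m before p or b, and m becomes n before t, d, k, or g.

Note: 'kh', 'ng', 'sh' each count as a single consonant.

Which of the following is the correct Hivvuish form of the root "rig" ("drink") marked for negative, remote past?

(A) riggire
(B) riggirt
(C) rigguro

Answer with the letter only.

A

Attach tense remote past -gur (after consonant 'g') → riggur.
Attach polarity negative -o → rigguro.
Apply vowel harmony: rigguro → riggire.
Nasal assimilation: no change.
So the correct form is riggire, option (A).
(C) rigguro is wrong: it fails to apply the sound rule(s).
(B) riggirt is wrong: it uses affirmative instead of negative for polarity.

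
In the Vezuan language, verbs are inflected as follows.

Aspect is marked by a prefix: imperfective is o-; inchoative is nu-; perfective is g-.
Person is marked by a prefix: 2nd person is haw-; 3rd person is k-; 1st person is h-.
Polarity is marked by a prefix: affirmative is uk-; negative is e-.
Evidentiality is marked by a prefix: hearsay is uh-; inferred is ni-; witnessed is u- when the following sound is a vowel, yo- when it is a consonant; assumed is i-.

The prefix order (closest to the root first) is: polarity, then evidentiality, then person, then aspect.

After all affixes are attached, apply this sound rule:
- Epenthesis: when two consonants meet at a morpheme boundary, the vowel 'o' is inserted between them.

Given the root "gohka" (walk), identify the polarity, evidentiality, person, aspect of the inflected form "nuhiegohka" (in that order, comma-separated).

Segment: nu-h-i-e-gohka.
polarity: e- → negative.
evidentiality: i- → assumed.
person: h- → 1st person.
aspect: nu- → inchoative.

negative, assumed, 1st person, inchoative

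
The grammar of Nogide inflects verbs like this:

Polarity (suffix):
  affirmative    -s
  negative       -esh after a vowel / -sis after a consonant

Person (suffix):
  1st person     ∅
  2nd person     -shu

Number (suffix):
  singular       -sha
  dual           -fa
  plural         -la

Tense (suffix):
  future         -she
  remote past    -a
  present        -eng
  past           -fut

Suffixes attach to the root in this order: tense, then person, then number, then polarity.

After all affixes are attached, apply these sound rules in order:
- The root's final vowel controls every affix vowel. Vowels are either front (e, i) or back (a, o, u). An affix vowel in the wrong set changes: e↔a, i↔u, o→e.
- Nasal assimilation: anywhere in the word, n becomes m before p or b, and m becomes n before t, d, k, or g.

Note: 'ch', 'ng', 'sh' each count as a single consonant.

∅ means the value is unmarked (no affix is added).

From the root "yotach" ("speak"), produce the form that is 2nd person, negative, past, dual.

yotachfutshufaash

Attach tense past -fut → yotachfut.
Attach person 2nd person -shu → yotachfutshu.
Attach number dual -fa → yotachfutshufa.
Attach polarity negative -esh (after vowel 'a') → yotachfutshufaesh.
Apply vowel harmony: yotachfutshufaesh → yotachfutshufaash.
Nasal assimilation: no change.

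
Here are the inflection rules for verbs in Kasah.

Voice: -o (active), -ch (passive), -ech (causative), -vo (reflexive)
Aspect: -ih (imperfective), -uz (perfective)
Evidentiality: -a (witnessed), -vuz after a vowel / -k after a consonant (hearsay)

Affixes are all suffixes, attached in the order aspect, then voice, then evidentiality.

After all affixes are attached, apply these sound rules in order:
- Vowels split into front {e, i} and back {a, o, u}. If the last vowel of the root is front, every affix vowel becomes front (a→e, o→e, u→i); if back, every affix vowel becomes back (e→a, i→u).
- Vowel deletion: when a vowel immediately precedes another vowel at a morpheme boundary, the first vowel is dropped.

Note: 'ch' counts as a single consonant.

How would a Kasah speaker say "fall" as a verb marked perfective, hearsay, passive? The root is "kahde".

kahdizchk

Attach aspect perfective -uz → kahdeuz.
Attach voice passive -ch → kahdeuzch.
Attach evidentiality hearsay -k (after consonant 'ch') → kahdeuzchk.
Apply vowel harmony: kahdeuzchk → kahdeizchk.
Apply vowel deletion: kahdeizchk → kahdizchk.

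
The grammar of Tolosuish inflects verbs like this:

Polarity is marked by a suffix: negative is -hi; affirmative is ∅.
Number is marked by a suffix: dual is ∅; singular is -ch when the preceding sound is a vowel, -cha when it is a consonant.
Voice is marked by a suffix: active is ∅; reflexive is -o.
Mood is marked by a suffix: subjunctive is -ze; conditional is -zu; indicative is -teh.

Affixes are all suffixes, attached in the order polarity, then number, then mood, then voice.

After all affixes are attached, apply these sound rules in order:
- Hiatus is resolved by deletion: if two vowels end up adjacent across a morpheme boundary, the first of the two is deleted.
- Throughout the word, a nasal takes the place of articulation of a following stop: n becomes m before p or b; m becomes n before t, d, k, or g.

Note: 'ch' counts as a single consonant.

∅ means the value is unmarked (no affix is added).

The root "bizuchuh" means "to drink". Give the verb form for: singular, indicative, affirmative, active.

polarity = affirmative: zero marking, form stays bizuchuh.
Attach number singular -cha (after consonant 'h') → bizuchuhcha.
Attach mood indicative -teh → bizuchuhchateh.
voice = active: zero marking, form stays bizuchuhchateh.
Vowel deletion: no change.
Nasal assimilation: no change.

bizuchuhchateh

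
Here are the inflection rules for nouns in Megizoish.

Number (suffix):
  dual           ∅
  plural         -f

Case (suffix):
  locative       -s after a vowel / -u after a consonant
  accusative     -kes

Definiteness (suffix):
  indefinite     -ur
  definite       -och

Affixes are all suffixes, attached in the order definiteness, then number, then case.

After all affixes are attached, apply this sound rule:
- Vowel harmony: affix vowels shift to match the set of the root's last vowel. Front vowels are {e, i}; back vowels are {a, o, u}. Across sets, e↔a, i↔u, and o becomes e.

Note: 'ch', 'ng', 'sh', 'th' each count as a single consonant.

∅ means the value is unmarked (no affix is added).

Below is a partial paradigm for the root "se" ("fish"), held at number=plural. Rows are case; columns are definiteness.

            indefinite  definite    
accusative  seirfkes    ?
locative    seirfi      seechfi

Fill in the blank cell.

seechfkes

Attach definiteness definite -och → seoch.
Attach number plural -f → seochf.
Attach case accusative -kes → seochfkes.
Apply vowel harmony: seochfkes → seechfkes.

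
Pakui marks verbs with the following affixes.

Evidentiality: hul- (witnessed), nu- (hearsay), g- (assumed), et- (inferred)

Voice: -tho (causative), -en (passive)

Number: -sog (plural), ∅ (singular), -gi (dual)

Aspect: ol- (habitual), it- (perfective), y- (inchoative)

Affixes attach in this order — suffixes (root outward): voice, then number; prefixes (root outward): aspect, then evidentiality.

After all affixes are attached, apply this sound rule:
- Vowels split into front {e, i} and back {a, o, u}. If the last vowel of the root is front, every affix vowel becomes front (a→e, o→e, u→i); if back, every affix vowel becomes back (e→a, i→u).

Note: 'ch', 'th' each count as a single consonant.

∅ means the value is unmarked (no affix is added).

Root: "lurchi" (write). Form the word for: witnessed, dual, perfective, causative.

Attach voice causative -tho → lurchitho.
Attach number dual -gi → lurchithogi.
Attach aspect perfective it- → itlurchithogi.
Attach evidentiality witnessed hul- → hulitlurchithogi.
Apply vowel harmony: hulitlurchithogi → hilitlurchithegi.

hilitlurchithegi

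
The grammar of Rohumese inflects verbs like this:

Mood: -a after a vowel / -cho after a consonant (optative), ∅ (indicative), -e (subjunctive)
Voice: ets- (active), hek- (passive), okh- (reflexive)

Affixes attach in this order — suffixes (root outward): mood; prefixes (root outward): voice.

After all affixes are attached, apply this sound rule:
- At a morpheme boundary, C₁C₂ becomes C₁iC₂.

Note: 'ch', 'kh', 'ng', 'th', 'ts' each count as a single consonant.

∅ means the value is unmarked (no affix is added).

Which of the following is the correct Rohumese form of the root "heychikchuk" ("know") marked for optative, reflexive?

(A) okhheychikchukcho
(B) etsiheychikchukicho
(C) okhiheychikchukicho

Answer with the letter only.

Attach voice reflexive okh- → okhheychikchuk.
Attach mood optative -cho (after consonant 'k') → okhheychikchukcho.
Apply epenthesis: okhheychikchukcho → okhiheychikchukicho.
So the correct form is okhiheychikchukicho, option (C).
(B) etsiheychikchukicho is wrong: it uses active instead of reflexive for voice.
(A) okhheychikchukcho is wrong: it fails to apply the sound rule(s).

C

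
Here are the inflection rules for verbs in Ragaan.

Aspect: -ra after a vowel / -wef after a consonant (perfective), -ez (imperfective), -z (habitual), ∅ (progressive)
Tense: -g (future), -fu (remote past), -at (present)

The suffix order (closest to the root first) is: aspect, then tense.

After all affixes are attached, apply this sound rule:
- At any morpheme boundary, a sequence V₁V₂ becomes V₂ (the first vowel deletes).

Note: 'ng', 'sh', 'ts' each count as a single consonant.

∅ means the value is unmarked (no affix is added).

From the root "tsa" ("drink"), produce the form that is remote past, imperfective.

Attach aspect imperfective -ez → tsaez.
Attach tense remote past -fu → tsaezfu.
Apply vowel deletion: tsaezfu → tsezfu.

tsezfu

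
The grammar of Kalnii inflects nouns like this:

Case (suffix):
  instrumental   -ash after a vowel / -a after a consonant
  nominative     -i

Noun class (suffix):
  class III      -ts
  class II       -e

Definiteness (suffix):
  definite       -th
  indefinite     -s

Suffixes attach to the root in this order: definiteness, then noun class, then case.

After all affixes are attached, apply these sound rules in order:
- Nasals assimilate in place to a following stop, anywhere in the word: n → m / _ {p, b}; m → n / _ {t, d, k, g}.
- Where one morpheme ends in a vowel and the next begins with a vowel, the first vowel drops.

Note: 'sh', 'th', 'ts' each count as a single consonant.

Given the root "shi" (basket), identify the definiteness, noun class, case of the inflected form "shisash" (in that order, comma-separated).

Segment: shi-s-e-ash.
definiteness: -s → indefinite.
noun class: -e → class II.
case: -ash/a → instrumental.

indefinite, class II, instrumental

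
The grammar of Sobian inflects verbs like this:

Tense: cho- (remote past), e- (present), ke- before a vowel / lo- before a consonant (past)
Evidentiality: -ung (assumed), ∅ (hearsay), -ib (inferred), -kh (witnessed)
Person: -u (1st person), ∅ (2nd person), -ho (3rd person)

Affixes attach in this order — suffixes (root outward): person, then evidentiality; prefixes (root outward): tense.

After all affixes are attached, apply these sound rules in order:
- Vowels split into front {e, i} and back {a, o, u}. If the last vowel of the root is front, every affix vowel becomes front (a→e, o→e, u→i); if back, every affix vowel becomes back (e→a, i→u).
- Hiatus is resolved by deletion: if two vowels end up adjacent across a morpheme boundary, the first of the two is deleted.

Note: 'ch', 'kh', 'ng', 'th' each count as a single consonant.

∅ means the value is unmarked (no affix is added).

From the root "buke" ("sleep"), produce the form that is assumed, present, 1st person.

Attach person 1st person -u → bukeu.
Attach tense present e- → ebukeu.
Attach evidentiality assumed -ung → ebukeuung.
Apply vowel harmony: ebukeuung → ebukeiing.
Apply vowel deletion: ebukeiing → ebuking.

ebuking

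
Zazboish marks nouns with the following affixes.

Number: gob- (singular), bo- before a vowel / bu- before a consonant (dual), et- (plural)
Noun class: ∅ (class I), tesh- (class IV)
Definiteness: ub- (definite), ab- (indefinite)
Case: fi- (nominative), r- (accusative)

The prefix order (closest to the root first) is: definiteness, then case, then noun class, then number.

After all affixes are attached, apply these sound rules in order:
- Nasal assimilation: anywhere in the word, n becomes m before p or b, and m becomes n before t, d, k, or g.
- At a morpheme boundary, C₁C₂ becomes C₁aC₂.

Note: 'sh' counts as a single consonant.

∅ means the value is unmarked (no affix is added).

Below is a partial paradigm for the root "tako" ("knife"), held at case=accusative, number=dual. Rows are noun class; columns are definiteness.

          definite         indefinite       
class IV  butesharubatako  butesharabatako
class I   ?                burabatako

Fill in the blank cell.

burubatako

Attach definiteness definite ub- → ubtako.
Attach case accusative r- → rubtako.
noun class = class I: zero marking, form stays rubtako.
Attach number dual bu- (before consonant 'r') → burubtako.
Nasal assimilation: no change.
Apply epenthesis: burubtako → burubatako.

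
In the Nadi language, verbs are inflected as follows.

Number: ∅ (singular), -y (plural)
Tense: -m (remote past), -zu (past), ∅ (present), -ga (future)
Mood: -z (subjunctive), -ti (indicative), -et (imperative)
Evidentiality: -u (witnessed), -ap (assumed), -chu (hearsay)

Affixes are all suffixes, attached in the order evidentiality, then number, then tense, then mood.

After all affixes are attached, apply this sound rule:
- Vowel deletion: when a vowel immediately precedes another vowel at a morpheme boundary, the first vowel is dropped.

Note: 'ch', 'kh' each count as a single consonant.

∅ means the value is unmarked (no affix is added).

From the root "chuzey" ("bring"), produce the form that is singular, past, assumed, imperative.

Attach evidentiality assumed -ap → chuzeyap.
number = singular: zero marking, form stays chuzeyap.
Attach tense past -zu → chuzeyapzu.
Attach mood imperative -et → chuzeyapzuet.
Apply vowel deletion: chuzeyapzuet → chuzeyapzet.

chuzeyapzet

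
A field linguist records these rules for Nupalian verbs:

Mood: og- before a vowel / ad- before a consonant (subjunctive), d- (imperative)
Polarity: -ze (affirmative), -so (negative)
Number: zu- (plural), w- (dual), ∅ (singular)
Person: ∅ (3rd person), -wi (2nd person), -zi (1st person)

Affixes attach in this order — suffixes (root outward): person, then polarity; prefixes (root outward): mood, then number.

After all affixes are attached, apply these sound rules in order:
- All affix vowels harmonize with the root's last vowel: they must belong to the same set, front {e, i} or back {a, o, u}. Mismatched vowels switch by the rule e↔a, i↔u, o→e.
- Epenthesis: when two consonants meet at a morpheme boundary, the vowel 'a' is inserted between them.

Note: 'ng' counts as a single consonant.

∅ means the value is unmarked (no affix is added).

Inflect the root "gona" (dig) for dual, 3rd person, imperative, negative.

Attach mood imperative d- → dgona.
Attach number dual w- → wdgona.
person = 3rd person: zero marking, form stays wdgona.
Attach polarity negative -so → wdgonaso.
Vowel harmony: no change.
Apply epenthesis: wdgonaso → wadagonaso.

wadagonaso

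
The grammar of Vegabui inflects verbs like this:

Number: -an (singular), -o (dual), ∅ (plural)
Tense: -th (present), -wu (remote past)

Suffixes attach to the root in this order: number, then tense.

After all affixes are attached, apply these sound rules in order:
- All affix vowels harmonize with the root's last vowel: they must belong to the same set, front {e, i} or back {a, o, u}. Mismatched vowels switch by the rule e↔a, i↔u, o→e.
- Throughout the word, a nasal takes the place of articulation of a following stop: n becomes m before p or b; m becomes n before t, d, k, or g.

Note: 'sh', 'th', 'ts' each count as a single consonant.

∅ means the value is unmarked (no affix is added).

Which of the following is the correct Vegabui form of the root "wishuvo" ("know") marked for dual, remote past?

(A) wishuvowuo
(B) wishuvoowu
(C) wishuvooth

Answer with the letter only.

Attach number dual -o → wishuvoo.
Attach tense remote past -wu → wishuvoowu.
Vowel harmony: no change.
Nasal assimilation: no change.
So the correct form is wishuvoowu, option (B).
(C) wishuvooth is wrong: it uses present instead of remote past for tense.
(A) wishuvowuo is wrong: it has the affixes in the wrong order.

B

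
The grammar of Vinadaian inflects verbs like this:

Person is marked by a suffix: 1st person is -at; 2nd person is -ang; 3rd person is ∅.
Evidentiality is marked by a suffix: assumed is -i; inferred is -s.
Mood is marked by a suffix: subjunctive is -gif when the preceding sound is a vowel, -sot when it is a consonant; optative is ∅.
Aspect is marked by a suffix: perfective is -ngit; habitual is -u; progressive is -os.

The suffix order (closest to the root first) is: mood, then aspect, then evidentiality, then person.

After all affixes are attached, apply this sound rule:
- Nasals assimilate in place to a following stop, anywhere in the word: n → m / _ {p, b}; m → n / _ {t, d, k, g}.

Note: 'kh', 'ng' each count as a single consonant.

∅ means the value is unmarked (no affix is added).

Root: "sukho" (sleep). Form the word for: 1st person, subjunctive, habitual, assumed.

Attach mood subjunctive -gif (after vowel 'o') → sukhogif.
Attach aspect habitual -u → sukhogifu.
Attach evidentiality assumed -i → sukhogifui.
Attach person 1st person -at → sukhogifuiat.
Nasal assimilation: no change.

sukhogifuiat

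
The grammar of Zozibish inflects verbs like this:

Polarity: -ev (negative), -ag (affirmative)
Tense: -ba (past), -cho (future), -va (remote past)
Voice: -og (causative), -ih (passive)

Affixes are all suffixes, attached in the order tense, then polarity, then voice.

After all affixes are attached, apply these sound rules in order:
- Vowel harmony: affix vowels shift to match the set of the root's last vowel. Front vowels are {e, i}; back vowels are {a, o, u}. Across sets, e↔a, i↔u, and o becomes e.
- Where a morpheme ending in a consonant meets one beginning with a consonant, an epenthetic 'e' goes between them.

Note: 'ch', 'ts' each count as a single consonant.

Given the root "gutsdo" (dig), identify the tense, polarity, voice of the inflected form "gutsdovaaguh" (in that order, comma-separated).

remote past, affirmative, passive

Segment: gutsdo-va-ag-ih.
tense: -va → remote past.
polarity: -ag → affirmative.
voice: -ih → passive.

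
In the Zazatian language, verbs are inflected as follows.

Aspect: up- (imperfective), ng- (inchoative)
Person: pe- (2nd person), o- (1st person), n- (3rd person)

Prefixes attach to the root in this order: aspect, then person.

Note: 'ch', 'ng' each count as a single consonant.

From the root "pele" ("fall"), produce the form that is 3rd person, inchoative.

nngpele

Attach aspect inchoative ng- → ngpele.
Attach person 3rd person n- → nngpele.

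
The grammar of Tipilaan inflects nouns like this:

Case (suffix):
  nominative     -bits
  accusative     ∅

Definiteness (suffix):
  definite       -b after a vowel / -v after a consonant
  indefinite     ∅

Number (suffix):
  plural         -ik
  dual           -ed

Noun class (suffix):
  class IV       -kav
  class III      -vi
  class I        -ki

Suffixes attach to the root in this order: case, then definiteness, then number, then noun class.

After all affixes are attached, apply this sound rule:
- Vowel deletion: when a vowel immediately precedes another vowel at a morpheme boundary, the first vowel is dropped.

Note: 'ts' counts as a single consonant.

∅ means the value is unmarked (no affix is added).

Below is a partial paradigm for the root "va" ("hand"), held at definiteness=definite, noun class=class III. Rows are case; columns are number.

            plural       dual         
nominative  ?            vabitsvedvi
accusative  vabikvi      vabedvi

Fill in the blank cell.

vabitsvikvi

Attach case nominative -bits → vabits.
Attach definiteness definite -v (after consonant 'ts') → vabitsv.
Attach number plural -ik → vabitsvik.
Attach noun class class III -vi → vabitsvikvi.
Vowel deletion: no change.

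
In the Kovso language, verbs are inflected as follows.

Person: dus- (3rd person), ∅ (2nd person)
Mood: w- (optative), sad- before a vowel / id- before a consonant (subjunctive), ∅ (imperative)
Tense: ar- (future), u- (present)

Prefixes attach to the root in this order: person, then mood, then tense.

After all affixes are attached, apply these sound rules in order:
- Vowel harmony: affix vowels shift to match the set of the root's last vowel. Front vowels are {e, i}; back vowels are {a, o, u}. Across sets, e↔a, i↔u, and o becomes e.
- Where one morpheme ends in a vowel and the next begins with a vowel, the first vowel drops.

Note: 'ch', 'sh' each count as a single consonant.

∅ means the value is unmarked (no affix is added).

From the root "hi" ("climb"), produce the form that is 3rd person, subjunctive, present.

Attach person 3rd person dus- → dushi.
Attach mood subjunctive id- (before consonant 'd') → iddushi.
Attach tense present u- → uiddushi.
Apply vowel harmony: uiddushi → iiddishi.
Apply vowel deletion: iiddishi → iddishi.

iddishi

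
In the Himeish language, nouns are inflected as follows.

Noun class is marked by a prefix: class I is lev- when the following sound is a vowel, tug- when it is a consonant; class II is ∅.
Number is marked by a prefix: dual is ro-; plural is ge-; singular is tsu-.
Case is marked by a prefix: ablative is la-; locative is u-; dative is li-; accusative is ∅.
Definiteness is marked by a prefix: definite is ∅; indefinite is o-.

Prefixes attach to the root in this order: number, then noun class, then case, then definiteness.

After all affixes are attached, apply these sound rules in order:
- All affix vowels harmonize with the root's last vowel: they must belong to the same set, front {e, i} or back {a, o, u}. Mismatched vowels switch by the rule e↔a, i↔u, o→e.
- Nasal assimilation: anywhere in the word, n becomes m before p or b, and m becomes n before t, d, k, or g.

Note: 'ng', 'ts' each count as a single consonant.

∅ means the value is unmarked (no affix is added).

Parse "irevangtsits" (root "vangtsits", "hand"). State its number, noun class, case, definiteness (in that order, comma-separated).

Segment: u-ro-vangtsits.
number: ro- → dual.
noun class: ∅ → class II.
case: u- → locative.
definiteness: ∅ → definite.

dual, class II, locative, definite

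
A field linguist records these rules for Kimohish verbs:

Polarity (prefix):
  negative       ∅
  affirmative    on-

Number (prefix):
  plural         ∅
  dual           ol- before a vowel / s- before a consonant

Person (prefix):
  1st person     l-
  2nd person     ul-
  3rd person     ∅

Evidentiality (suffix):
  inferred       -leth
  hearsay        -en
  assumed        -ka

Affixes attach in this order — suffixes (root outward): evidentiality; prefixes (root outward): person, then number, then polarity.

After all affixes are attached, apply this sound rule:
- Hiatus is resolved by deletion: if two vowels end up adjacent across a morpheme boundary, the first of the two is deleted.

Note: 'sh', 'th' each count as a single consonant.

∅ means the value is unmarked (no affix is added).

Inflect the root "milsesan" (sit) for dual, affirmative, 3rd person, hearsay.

Attach evidentiality hearsay -en → milsesanen.
person = 3rd person: zero marking, form stays milsesanen.
Attach number dual s- (before consonant 'm') → smilsesanen.
Attach polarity affirmative on- → onsmilsesanen.
Vowel deletion: no change.

onsmilsesanen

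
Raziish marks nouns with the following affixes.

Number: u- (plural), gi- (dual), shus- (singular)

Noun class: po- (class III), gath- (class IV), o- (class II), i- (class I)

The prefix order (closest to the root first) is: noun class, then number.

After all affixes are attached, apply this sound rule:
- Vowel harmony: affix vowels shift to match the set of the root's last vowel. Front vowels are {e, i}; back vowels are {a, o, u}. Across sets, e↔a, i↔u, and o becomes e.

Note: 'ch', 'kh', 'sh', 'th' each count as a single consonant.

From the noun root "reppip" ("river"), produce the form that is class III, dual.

Attach noun class class III po- → poreppip.
Attach number dual gi- → giporeppip.
Apply vowel harmony: giporeppip → gipereppip.

gipereppip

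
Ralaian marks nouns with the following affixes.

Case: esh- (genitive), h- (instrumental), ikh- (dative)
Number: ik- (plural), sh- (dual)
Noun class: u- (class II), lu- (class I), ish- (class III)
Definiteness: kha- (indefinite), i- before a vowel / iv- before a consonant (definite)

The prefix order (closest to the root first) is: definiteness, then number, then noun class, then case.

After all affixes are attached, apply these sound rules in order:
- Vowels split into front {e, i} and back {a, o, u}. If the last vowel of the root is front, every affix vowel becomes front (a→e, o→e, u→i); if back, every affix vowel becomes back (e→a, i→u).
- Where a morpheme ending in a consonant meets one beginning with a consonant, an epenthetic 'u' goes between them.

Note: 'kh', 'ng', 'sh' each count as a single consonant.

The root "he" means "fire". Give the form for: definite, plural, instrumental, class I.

Attach definiteness definite iv- (before consonant 'h') → ivhe.
Attach number plural ik- → ikivhe.
Attach noun class class I lu- → luikivhe.
Attach case instrumental h- → hluikivhe.
Apply vowel harmony: hluikivhe → hliikivhe.
Apply epenthesis: hliikivhe → huliikivuhe.

huliikivuhe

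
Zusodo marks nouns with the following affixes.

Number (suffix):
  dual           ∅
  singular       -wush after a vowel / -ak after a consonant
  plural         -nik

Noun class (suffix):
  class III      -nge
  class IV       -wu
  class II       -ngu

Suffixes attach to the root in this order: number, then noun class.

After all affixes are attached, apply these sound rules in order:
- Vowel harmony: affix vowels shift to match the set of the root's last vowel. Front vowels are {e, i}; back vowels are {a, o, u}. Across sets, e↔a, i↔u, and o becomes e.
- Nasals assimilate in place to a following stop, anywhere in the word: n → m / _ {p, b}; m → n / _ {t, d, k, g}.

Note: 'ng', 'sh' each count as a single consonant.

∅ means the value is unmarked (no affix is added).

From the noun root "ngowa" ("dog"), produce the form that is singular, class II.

ngowawushngu

Attach number singular -wush (after vowel 'a') → ngowawush.
Attach noun class class II -ngu → ngowawushngu.
Vowel harmony: no change.
Nasal assimilation: no change.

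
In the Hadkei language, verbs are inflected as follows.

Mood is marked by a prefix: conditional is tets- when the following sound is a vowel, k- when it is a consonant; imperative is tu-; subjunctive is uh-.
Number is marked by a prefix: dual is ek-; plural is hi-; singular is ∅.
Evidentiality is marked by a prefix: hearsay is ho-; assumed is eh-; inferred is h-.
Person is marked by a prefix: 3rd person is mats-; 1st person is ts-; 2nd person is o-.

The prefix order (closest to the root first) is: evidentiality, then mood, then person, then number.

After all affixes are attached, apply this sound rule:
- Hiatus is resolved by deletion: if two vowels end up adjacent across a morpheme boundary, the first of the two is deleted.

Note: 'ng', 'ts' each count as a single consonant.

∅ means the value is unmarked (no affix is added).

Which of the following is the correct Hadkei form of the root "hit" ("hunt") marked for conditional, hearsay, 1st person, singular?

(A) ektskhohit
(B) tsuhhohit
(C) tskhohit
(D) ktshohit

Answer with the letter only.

Attach evidentiality hearsay ho- → hohit.
Attach mood conditional k- (before consonant 'h') → khohit.
Attach person 1st person ts- → tskhohit.
number = singular: zero marking, form stays tskhohit.
Vowel deletion: no change.
So the correct form is tskhohit, option (C).
(B) tsuhhohit is wrong: it uses subjunctive instead of conditional for mood.
(A) ektskhohit is wrong: it uses dual instead of singular for number.
(D) ktshohit is wrong: it has the affixes in the wrong order.

C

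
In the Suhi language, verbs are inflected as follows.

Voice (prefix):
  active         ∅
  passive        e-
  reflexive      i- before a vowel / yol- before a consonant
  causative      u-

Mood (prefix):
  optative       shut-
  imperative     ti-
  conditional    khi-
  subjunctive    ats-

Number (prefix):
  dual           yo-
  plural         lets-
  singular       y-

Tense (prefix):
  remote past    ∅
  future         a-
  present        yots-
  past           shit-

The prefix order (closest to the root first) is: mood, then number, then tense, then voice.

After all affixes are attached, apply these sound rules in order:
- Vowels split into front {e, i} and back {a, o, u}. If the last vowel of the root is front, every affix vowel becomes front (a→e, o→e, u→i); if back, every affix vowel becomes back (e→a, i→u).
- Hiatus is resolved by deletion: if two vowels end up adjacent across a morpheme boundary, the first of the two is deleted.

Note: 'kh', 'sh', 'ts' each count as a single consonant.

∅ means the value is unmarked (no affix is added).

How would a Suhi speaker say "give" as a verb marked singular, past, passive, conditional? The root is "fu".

ashutykhufu

Attach mood conditional khi- → khifu.
Attach number singular y- → ykhifu.
Attach tense past shit- → shitykhifu.
Attach voice passive e- → eshitykhifu.
Apply vowel harmony: eshitykhifu → ashutykhufu.
Vowel deletion: no change.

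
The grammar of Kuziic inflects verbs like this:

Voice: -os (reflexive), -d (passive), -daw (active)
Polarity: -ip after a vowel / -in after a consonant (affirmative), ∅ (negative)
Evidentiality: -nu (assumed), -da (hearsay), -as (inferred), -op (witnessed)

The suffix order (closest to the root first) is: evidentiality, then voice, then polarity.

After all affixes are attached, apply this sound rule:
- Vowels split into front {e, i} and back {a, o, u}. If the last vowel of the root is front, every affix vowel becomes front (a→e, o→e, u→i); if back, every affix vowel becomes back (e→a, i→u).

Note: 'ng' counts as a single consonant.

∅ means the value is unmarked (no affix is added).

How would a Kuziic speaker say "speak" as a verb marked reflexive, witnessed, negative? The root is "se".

Attach evidentiality witnessed -op → seop.
Attach voice reflexive -os → seopos.
polarity = negative: zero marking, form stays seopos.
Apply vowel harmony: seopos → seepes.

seepes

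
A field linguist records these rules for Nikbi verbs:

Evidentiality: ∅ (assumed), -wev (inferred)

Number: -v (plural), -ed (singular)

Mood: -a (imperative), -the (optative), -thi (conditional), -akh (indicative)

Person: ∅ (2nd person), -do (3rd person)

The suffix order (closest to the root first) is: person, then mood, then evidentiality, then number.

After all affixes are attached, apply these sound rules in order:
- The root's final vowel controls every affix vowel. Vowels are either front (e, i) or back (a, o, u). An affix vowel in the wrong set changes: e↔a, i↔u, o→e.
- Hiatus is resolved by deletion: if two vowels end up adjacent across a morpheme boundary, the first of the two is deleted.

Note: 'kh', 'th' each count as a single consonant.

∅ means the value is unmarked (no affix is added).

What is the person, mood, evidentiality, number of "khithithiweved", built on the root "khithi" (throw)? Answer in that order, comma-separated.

Segment: khithi-thi-wev-ed.
person: ∅ → 2nd person.
mood: -thi → conditional.
evidentiality: -wev → inferred.
number: -ed → singular.

2nd person, conditional, inferred, singular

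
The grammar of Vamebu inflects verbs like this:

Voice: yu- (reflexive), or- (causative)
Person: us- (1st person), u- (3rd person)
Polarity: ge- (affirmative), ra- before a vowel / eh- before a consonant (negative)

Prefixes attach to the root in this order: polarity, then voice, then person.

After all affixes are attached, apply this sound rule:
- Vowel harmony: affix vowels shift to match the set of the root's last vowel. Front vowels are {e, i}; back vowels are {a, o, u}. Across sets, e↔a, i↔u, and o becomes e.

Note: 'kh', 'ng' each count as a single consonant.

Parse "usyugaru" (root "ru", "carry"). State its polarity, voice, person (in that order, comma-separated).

affirmative, reflexive, 1st person

Segment: us-yu-ge-ru.
polarity: ge- → affirmative.
voice: yu- → reflexive.
person: us- → 1st person.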